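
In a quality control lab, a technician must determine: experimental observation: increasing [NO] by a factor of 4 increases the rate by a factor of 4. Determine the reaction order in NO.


rate ∝ [NO]^n
4^n = 4 → n = 1
Order in NO: 1

1


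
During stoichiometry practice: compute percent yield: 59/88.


% yield = actual/theoretical × 100
= 59/88 × 100
= 67.05%

67.05%


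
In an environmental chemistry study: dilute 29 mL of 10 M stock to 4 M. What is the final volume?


C1V1 = C2V2
10 × 29 = 4 × V2
V2 = 290/4 = 72.5 mL

72.5 mL


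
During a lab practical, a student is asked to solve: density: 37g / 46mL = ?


ρ = mass/volume
= 37/46
= 0.804 g/mL

0.804 g/mL


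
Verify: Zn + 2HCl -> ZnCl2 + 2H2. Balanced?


Equation: Zn + 2HCl -> ZnCl2 + 2H2
Check atoms: Cl: 2=2, H: 2≠4, Zn: 1=1
Not balanced

No, not balanced


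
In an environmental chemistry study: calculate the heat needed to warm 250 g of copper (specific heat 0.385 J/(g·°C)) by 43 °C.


q = mcΔT = 250 × 0.385 × 43
= 4138.75 J

4138.75 J


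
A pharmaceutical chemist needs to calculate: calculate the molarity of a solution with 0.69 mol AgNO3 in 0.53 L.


M = n/V = 0.69/0.53 = 1.302 mol/L

1.302 M


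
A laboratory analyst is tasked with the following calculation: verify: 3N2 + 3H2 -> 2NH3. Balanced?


Equation: 3N2 + 3H2 -> 2NH3
Check atoms: H: 6=6, N: 6≠2
Not balanced

No, not balanced


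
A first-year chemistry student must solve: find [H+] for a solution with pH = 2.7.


[H+] = 10^(-pH) = 10^(-2.7)
= 2.0×10^-3 M

2.0×10^-3 M


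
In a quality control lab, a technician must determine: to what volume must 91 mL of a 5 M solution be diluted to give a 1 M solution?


C1V1 = C2V2
5 × 91 = 1 × V2
V2 = 455/1 = 455.0 mL

455.0 mL


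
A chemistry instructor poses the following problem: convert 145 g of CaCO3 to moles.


M(CaCO3) = 100.09 g/mol
n = mass/M = 145/100.09 = 1.4487 mol

1.4487 mol


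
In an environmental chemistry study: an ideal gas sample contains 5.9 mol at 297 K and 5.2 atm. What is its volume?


PV = nRT  (R = 0.08206 L·atm/(mol·K))
V = nRT/P = 5.9×0.08206×297/5.2
= 27.653 L

27.653 L


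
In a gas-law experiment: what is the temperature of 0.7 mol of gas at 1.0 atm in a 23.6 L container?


PV = nRT  (R = 0.08206 L·atm/(mol·K))
T = PV/(nR) = 1.0×23.6/(0.7×0.08206)
= 23.60/0.057442
= 410.85 K

410.85 K


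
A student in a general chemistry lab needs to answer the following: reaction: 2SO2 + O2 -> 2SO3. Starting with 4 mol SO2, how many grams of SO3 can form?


Mole ratio SO3:SO2 = 2:2
n(SO3) = 4 × 2/2 = 4.000 mol
mass = 4.000 × 80.07 = 320.28 g

320.28 g


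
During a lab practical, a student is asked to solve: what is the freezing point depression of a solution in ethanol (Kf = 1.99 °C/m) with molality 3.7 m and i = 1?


ΔTf = Kf × m × i
= 1.99 × 3.7 × 1
= 7.363 °C

7.363 °C


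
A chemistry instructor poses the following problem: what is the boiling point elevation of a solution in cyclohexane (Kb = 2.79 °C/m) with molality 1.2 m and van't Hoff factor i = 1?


ΔTb = Kb × m × i
= 2.79 × 1.2 × 1
= 3.348 °C

3.348 °C


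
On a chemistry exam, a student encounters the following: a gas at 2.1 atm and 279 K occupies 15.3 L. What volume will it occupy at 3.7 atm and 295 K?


P1V1/T1 = P2V2/T2
V2 = P1V1T2/(T1P2)
= 2.1×15.3×295/(279×3.7)
= 9.182 L

9.182 L


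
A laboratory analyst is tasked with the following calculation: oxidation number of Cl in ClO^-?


x + (-2) = -1, so x = +1
Oxidation number: +1

+1


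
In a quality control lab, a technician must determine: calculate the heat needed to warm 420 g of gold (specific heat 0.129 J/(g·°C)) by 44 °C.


q = mcΔT = 420 × 0.129 × 44
= 2383.92 J

2383.92 J


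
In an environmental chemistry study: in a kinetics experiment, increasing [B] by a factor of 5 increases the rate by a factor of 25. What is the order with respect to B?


rate ∝ [B]^n
5^n = 25 → n = 2
Order in B: 2

2


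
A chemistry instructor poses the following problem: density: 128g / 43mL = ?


ρ = mass/volume
= 128/43
= 2.977 g/mL

2.977 g/mL


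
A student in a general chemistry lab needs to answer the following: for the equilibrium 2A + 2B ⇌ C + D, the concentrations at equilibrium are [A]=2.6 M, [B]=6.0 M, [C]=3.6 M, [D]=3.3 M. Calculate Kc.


Kc = [C][D]/([A]^2[B]^2)
= (3.6^1 × 3.3^1)/(2.6^2 × 6.0^2)
= 11.88/243.36
= 0.04882

0.04882


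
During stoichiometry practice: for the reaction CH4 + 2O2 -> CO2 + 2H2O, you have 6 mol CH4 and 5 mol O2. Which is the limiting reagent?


Mole ratio available / coefficient:
  CH4: 6/1 = 6.000
  O2: 5/2 = 2.500
Smaller ratio is limiting.

O2


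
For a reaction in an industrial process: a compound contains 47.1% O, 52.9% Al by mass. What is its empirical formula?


Assume 100 g sample. Moles of each element:
  O: 47.1/16.0 = 2.944 mol
  Al: 52.9/26.98 = 1.961 mol
Divide by smallest (1.961):
  O: 2.944/1.961 = 1.5
  Al: 1.961/1.961 = 1.0
Multiply all ratios by 2 to obtain whole numbers.
Empirical formula: Al2O3

Al2O3


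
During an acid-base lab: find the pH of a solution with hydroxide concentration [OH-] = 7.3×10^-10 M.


pOH = -log10([OH-]) = -log10(7.3×10^-10)
= 10 - log10(7.3) = 9.14
pH = 14 - pOH = 14 - 9.14 = 4.86

4.86


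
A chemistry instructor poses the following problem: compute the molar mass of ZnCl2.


M(ZnCl2) = 1×65.38 + 2×35.45
= 65.38 + 70.9
= 136.28 g/mol

136.28 g/mol


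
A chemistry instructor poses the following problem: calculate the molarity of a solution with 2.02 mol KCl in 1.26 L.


M = n/V = 2.02/1.26 = 1.603 mol/L

1.603 M


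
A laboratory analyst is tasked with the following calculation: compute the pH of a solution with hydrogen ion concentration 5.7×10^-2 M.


pH = -log10([H+]) = -log10(5.7×10^-2)
= 2 - log10(5.7)
= 2 - 0.76
= 1.24

1.24


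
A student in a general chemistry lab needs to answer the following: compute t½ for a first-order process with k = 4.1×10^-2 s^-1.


t½ = ln2/k = 0.693147/(4.1×10^-2 s^-1)
= 16.91 s

16.91 s


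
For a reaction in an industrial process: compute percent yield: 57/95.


% yield = actual/theoretical × 100
= 57/95 × 100
= 60.0%

60.0%


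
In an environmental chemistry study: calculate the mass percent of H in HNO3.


M(HNO3) = 1×1.008 + 1×14.01 + 3×16.0 = 63.018 g/mol
Mass of H = 1 × 1.008 = 1.008 g/mol
% H = 1.008/63.018 × 100 = 1.60%

1.60%


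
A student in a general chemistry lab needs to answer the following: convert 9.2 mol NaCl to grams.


M(NaCl) = 58.44 g/mol
mass = n × M = 9.2 × 58.44 = 537.65 g

537.65 g


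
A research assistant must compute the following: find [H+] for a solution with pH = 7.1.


[H+] = 10^(-pH) = 10^(-7.1)
= 7.94×10^-8 M

7.94×10^-8 M


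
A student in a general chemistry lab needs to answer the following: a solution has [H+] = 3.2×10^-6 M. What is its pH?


pH = -log10([H+]) = -log10(3.2×10^-6)
= 6 - log10(3.2)
= 6 - 0.51
= 5.49

5.49


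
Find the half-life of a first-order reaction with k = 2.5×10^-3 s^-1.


t½ = ln2/k = 0.693147/(2.5×10^-3 s^-1)
= 277.3 s

277.3 s


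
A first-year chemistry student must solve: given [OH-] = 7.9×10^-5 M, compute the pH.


pOH = -log10([OH-]) = -log10(7.9×10^-5)
= 5 - log10(7.9) = 4.1
pH = 14 - pOH = 14 - 4.1 = 9.9

9.9


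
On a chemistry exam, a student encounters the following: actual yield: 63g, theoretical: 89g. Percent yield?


% yield = actual/theoretical × 100
= 63/89 × 100
= 70.79%

70.79%


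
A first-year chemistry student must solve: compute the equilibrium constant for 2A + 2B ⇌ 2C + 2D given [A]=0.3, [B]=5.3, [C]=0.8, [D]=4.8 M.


Kc = [C]^2[D]^2/([A]^2[B]^2)
= (0.8^2 × 4.8^2)/(0.3^2 × 5.3^2)
= 14.7456/2.5281
= 5.833

5.833


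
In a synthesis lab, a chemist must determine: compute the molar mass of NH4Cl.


M(NH4Cl) = 1×14.01 + 4×1.008 + 1×35.45
= 14.01 + 4.03 + 35.45
= 53.49 g/mol

53.49 g/mol


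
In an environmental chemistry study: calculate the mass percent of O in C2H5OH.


M(C2H5OH) = 2×12.01 + 6×1.008 + 1×16.0 = 46.068 g/mol
Mass of O = 1 × 16.0 = 16.00 g/mol
% O = 16.00/46.068 × 100 = 34.73%

34.73%


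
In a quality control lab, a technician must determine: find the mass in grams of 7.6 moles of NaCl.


M(NaCl) = 58.44 g/mol
mass = n × M = 7.6 × 58.44 = 444.14 g

444.14 g


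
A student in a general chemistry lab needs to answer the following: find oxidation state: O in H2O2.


Peroxide: O is -1
Oxidation number: -1

-1


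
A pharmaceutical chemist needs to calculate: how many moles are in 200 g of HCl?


M(HCl) = 36.46 g/mol
n = mass/M = 200/36.46 = 5.4855 mol

5.4855 mol


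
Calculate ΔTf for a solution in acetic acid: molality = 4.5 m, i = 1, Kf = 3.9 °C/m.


ΔTf = Kf × m × i
= 3.9 × 4.5 × 1
= 17.55 °C

17.55 °C


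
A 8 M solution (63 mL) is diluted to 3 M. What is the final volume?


C1V1 = C2V2
8 × 63 = 3 × V2
V2 = 504/3 = 168.0 mL

168.0 mL


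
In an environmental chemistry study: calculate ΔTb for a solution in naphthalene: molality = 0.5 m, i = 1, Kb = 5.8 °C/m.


ΔTb = Kb × m × i
= 5.8 × 0.5 × 1
= 2.9 °C

2.9 °C


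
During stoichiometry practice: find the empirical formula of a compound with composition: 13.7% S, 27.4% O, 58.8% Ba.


Assume 100 g sample. Moles of each element:
  S: 13.7/32.07 = 0.427 mol
  O: 27.4/16.0 = 1.712 mol
  Ba: 58.8/137.33 = 0.428 mol
Divide by smallest (0.427):
  S: 0.427/0.427 = 1.0
  O: 1.712/0.427 = 4.01
  Ba: 0.428/0.427 = 1.0
Empirical formula: BaSO4

BaSO4


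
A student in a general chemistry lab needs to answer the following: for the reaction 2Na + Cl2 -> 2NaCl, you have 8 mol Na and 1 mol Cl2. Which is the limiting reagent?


Mole ratio available / coefficient:
  Na: 8/2 = 4.000
  Cl2: 1/1 = 1.000
Smaller ratio is limiting.

Cl2


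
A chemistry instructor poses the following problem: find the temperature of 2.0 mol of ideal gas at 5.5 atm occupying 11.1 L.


PV = nRT  (R = 0.08206 L·atm/(mol·K))
T = PV/(nR) = 5.5×11.1/(2.0×0.08206)
= 61.05/0.164120
= 371.98 K

371.98 K


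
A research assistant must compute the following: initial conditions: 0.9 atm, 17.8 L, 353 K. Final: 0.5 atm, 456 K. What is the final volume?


P1V1/T1 = P2V2/T2
V2 = P1V1T2/(T1P2)
= 0.9×17.8×456/(353×0.5)
= 41.389 L

41.389 L


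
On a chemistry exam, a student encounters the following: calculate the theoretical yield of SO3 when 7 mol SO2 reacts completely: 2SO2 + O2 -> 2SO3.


Mole ratio SO3:SO2 = 2:2
n(SO3) = 7 × 2/2 = 7.000 mol
mass = 7.000 × 80.07 = 560.49 g

560.49 g


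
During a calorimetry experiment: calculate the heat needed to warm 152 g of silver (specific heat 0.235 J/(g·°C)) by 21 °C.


q = mcΔT = 152 × 0.235 × 21
= 750.12 J

750.12 J


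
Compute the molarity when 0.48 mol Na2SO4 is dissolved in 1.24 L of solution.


M = n/V = 0.48/1.24 = 0.387 mol/L

0.387 M


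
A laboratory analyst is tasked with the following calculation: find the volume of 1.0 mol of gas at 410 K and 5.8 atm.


PV = nRT  (R = 0.08206 L·atm/(mol·K))
V = nRT/P = 1.0×0.08206×410/5.8
= 5.801 L

5.801 L


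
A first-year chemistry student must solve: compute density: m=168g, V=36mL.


ρ = mass/volume
= 168/36
= 4.667 g/mL

4.667 g/mL


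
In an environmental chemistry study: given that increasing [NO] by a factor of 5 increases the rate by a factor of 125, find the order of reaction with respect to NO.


rate ∝ [NO]^n
5^n = 125 → n = 3
Order in NO: 3

3


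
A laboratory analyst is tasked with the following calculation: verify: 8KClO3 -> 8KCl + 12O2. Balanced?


Equation: 8KClO3 -> 8KCl + 12O2
Check atoms: Cl: 8=8, K: 8=8, O: 24=24
Balanced

Yes, balanced


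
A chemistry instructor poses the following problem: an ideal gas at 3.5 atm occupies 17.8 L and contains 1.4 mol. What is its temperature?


PV = nRT  (R = 0.08206 L·atm/(mol·K))
T = PV/(nR) = 3.5×17.8/(1.4×0.08206)
= 62.30/0.114884
= 542.29 K

542.29 K


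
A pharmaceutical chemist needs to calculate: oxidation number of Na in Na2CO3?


Group 1 metal: +1
Oxidation number: +1

+1


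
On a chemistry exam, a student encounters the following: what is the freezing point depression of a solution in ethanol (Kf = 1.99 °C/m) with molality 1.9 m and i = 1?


ΔTf = Kf × m × i
= 1.99 × 1.9 × 1
= 3.781 °C

3.781 °C


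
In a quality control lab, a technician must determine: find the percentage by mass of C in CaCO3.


M(CaCO3) = 1×40.08 + 1×12.01 + 3×16.0 = 100.09 g/mol
Mass of C = 1 × 12.01 = 12.01 g/mol
% C = 12.01/100.09 × 100 = 12.00%

12.00%


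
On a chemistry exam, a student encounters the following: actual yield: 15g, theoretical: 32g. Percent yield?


% yield = actual/theoretical × 100
= 15/32 × 100
= 46.88%

46.88%


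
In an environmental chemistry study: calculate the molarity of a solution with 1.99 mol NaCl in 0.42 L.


M = n/V = 1.99/0.42 = 4.738 mol/L

4.738 M


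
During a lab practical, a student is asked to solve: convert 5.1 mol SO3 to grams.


M(SO3) = 80.07 g/mol
mass = n × M = 5.1 × 80.07 = 408.36 g

408.36 g


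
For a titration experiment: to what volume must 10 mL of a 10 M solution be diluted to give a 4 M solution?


C1V1 = C2V2
10 × 10 = 4 × V2
V2 = 100/4 = 25.0 mL

25.0 mL


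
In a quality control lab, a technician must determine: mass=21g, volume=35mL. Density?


ρ = mass/volume
= 21/35
= 0.6 g/mL

0.6 g/mL


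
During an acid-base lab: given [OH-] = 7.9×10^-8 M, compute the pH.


pOH = -log10([OH-]) = -log10(7.9×10^-8)
= 8 - log10(7.9) = 7.1
pH = 14 - pOH = 14 - 7.1 = 6.9

6.9


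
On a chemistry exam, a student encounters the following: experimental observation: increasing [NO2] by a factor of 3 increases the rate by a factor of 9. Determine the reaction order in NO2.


rate ∝ [NO2]^n
3^n = 9 → n = 2
Order in NO2: 2

2


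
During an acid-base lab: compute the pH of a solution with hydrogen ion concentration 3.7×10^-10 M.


pH = -log10([H+]) = -log10(3.7×10^-10)
= 10 - log10(3.7)
= 10 - 0.57
= 9.43

9.43


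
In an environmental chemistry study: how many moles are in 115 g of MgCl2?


M(MgCl2) = 95.21 g/mol
n = mass/M = 115/95.21 = 1.2079 mol

1.2079 mol


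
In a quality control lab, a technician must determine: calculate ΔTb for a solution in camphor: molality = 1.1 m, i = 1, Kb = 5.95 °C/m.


ΔTb = Kb × m × i
= 5.95 × 1.1 × 1
= 6.545 °C

6.545 °C


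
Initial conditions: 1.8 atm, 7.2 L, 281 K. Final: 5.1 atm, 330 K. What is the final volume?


P1V1/T1 = P2V2/T2
V2 = P1V1T2/(T1P2)
= 1.8×7.2×330/(281×5.1)
= 2.984 L

2.984 L


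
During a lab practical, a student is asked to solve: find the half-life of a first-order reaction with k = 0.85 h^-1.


t½ = ln2/k = 0.693147/(0.85 h^-1)
= 0.8155 h

0.8155 h


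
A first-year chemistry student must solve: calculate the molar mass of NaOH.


M(NaOH) = 1×22.99 + 1×16.0 + 1×1.008
= 22.99 + 16.0 + 1.01
= 40.0 g/mol

40.0 g/mol


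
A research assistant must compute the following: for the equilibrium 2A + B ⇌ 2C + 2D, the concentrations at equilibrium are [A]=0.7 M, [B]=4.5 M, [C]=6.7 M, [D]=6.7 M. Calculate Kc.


Kc = [C]^2[D]^2/([A]^2[B])
= (6.7^2 × 6.7^2)/(0.7^2 × 4.5^1)
= 2015.1121/2.205
= 913.9

913.9


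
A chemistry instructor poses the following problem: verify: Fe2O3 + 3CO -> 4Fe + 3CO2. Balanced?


Equation: Fe2O3 + 3CO -> 4Fe + 3CO2
Check atoms: C: 3=3, Fe: 2≠4, O: 6=6
Not balanced

No, not balanced


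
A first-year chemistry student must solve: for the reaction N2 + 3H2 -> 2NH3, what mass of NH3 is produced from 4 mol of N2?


Mole ratio NH3:N2 = 2:1
n(NH3) = 4 × 2/1 = 8.000 mol
mass = 8.000 × 17.03 = 136.24 g

136.24 g


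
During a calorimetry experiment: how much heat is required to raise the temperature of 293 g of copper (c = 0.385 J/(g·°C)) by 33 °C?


q = mcΔT = 293 × 0.385 × 33
= 3722.57 J

3722.57 J


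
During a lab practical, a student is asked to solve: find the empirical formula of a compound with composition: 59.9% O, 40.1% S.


Assume 100 g sample. Moles of each element:
  O: 59.9/16.0 = 3.744 mol
  S: 40.1/32.07 = 1.25 mol
Divide by smallest (1.25):
  O: 3.744/1.25 = 3.0
  S: 1.25/1.25 = 1.0
Empirical formula: SO3

SO3


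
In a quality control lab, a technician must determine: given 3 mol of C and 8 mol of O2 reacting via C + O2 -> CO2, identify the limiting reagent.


Mole ratio available / coefficient:
  C: 3/1 = 3.000
  O2: 8/1 = 8.000
Smaller ratio is limiting.

C


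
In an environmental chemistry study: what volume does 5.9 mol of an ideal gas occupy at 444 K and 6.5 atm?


PV = nRT  (R = 0.08206 L·atm/(mol·K))
V = nRT/P = 5.9×0.08206×444/6.5
= 33.071 L

33.071 L


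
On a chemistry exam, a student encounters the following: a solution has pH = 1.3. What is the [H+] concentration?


[H+] = 10^(-pH) = 10^(-1.3)
= 5.01×10^-2 M

5.01×10^-2 M


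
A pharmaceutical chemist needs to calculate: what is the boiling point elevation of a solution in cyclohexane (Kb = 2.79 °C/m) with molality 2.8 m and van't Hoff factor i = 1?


ΔTb = Kb × m × i
= 2.79 × 2.8 × 1
= 7.812 °C

7.812 °C


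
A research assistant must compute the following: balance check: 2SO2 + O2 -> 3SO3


Equation: 2SO2 + O2 -> 3SO3
Check atoms: O: 6≠9, S: 2≠3
Not balanced

No, not balanced


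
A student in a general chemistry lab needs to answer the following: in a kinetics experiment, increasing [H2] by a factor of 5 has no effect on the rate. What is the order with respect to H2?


rate ∝ [H2]^n
rate ∝ [H2]^0
Order in H2: 0

0


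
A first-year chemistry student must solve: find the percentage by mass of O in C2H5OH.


M(C2H5OH) = 2×12.01 + 6×1.008 + 1×16.0 = 46.068 g/mol
Mass of O = 1 × 16.0 = 16.00 g/mol
% O = 16.00/46.068 × 100 = 34.73%

34.73%


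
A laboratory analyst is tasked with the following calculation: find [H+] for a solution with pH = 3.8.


[H+] = 10^(-pH) = 10^(-3.8)
= 1.58×10^-4 M

1.58×10^-4 M


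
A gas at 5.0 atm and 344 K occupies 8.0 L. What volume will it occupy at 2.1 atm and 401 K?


P1V1/T1 = P2V2/T2
V2 = P1V1T2/(T1P2)
= 5.0×8.0×401/(344×2.1)
= 22.204 L

22.204 L


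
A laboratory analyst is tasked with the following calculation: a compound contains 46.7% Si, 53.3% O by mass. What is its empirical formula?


Assume 100 g sample. Moles of each element:
  Si: 46.7/28.09 = 1.663 mol
  O: 53.3/16.0 = 3.331 mol
Divide by smallest (1.663):
  Si: 1.663/1.663 = 1.0
  O: 3.331/1.663 = 2.0
Empirical formula: SiO2

SiO2


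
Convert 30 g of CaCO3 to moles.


M(CaCO3) = 100.09 g/mol
n = mass/M = 30/100.09 = 0.2997 mol

0.2997 mol


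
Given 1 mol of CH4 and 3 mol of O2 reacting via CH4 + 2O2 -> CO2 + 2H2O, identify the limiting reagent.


Mole ratio available / coefficient:
  CH4: 1/1 = 1.000
  O2: 3/2 = 1.500
Smaller ratio is limiting.

CH4


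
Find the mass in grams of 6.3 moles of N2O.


M(N2O) = 44.02 g/mol
mass = n × M = 6.3 × 44.02 = 277.33 g

277.33 g


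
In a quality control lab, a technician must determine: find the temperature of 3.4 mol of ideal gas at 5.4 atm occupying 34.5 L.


PV = nRT  (R = 0.08206 L·atm/(mol·K))
T = PV/(nR) = 5.4×34.5/(3.4×0.08206)
= 186.30/0.279004
= 667.73 K

667.73 K


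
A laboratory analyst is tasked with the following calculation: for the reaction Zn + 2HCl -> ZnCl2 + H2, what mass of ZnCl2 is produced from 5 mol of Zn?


Mole ratio ZnCl2:Zn = 1:1
n(ZnCl2) = 5 × 1/1 = 5.000 mol
mass = 5.000 × 136.28 = 681.4 g

681.4 g


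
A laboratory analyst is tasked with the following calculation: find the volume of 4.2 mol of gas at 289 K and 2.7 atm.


PV = nRT  (R = 0.08206 L·atm/(mol·K))
V = nRT/P = 4.2×0.08206×289/2.7
= 36.891 L

36.891 L


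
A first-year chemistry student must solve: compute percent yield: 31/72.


% yield = actual/theoretical × 100
= 31/72 × 100
= 43.06%

43.06%


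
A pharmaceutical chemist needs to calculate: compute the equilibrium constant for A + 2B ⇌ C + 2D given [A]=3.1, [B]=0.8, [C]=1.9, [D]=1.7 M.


Kc = [C][D]^2/([A][B]^2)
= (1.9^1 × 1.7^2)/(3.1^1 × 0.8^2)
= 5.491/1.984
= 2.768

2.768


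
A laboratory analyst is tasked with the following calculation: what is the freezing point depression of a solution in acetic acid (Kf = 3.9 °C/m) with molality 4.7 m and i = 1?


ΔTf = Kf × m × i
= 3.9 × 4.7 × 1
= 18.33 °C

18.33 °C


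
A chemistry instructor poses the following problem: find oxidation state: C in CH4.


x + 4(+1) = 0, so x = -4
Oxidation number: -4

-4


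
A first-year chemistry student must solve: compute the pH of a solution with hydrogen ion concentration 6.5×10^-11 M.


pH = -log10([H+]) = -log10(6.5×10^-11)
= 11 - log10(6.5)
= 11 - 0.81
= 10.19

10.19


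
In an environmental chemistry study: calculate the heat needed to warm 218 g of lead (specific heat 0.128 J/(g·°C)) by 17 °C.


q = mcΔT = 218 × 0.128 × 17
= 474.37 J

474.37 J


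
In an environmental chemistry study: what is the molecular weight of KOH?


M(KOH) = 1×39.1 + 1×16.0 + 1×1.008
= 39.1 + 16.0 + 1.01
= 56.11 g/mol

56.11 g/mol


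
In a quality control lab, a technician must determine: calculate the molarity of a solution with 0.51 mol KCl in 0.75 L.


M = n/V = 0.51/0.75 = 0.680 mol/L

0.680 M


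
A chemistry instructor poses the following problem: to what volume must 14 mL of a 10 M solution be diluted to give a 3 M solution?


C1V1 = C2V2
10 × 14 = 3 × V2
V2 = 140/3 = 46.67 mL

46.67 mL


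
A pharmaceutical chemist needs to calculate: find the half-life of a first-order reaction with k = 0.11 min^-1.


t½ = ln2/k = 0.693147/(0.11 min^-1)
= 6.301 min

6.301 min


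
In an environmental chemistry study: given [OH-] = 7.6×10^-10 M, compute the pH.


pOH = -log10([OH-]) = -log10(7.6×10^-10)
= 10 - log10(7.6) = 9.12
pH = 14 - pOH = 14 - 9.12 = 4.88

4.88


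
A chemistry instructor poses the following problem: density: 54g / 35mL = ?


ρ = mass/volume
= 54/35
= 1.543 g/mL

1.543 g/mL


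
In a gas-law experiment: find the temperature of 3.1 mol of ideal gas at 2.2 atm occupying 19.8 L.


PV = nRT  (R = 0.08206 L·atm/(mol·K))
T = PV/(nR) = 2.2×19.8/(3.1×0.08206)
= 43.56/0.254386
= 171.24 K

171.24 K


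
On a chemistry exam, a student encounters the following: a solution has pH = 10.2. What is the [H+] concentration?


[H+] = 10^(-pH) = 10^(-10.2)
= 6.31×10^-11 M

6.31×10^-11 M


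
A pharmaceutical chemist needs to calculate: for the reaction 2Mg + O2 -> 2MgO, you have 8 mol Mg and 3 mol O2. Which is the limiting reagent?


Mole ratio available / coefficient:
  Mg: 8/2 = 4.000
  O2: 3/1 = 3.000
Smaller ratio is limiting.

O2


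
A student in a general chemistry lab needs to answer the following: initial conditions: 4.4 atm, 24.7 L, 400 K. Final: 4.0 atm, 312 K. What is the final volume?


P1V1/T1 = P2V2/T2
V2 = P1V1T2/(T1P2)
= 4.4×24.7×312/(400×4.0)
= 21.193 L

21.193 L


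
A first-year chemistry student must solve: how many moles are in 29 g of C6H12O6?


M(C6H12O6) = 180.16 g/mol
n = mass/M = 29/180.16 = 0.161 mol

0.161 mol


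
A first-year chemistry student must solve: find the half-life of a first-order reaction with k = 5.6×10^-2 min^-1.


t½ = ln2/k = 0.693147/(5.6×10^-2 min^-1)
= 12.38 min

12.38 min


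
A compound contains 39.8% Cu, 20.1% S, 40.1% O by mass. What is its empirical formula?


Assume 100 g sample. Moles of each element:
  Cu: 39.8/63.55 = 0.626 mol
  S: 20.1/32.07 = 0.627 mol
  O: 40.1/16.0 = 2.506 mol
Divide by smallest (0.626):
  Cu: 0.626/0.626 = 1.0
  S: 0.627/0.626 = 1.0
  O: 2.506/0.626 = 4.0
Empirical formula: CuSO4

CuSO4


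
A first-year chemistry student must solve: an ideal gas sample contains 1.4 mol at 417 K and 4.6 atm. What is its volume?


PV = nRT  (R = 0.08206 L·atm/(mol·K))
V = nRT/P = 1.4×0.08206×417/4.6
= 10.414 L

10.414 L


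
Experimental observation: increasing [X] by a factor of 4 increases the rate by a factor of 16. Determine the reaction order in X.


rate ∝ [X]^n
4^n = 16 → n = 2
Order in X: 2

2


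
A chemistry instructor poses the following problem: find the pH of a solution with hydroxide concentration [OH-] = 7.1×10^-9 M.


pOH = -log10([OH-]) = -log10(7.1×10^-9)
= 9 - log10(7.1) = 8.15
pH = 14 - pOH = 14 - 8.15 = 5.85

5.85


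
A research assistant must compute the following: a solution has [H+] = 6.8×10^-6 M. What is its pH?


pH = -log10([H+]) = -log10(6.8×10^-6)
= 6 - log10(6.8)
= 6 - 0.83
= 5.17

5.17


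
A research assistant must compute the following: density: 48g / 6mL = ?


ρ = mass/volume
= 48/6
= 8.0 g/mL

8.0 g/mL


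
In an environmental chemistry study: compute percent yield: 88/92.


% yield = actual/theoretical × 100
= 88/92 × 100
= 95.65%

95.65%


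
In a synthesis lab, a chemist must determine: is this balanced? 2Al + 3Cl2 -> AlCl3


Equation: 2Al + 3Cl2 -> AlCl3
Check atoms: Al: 2≠1, Cl: 6≠3
Not balanced

No, not balanced


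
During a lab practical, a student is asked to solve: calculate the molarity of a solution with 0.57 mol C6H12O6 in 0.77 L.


M = n/V = 0.57/0.77 = 0.740 mol/L

0.740 M


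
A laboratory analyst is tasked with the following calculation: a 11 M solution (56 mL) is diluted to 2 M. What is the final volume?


C1V1 = C2V2
11 × 56 = 2 × V2
V2 = 616/2 = 308.0 mL

308.0 mL


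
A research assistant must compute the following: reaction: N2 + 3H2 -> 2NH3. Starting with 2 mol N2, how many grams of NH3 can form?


Mole ratio NH3:N2 = 2:1
n(NH3) = 2 × 2/1 = 4.000 mol
mass = 4.000 × 17.03 = 68.12 g

68.12 g


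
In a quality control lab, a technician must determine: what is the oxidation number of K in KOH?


Group 1 metal: +1
Oxidation number: +1

+1


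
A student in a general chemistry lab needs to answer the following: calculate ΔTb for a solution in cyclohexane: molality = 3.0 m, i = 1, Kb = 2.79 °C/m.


ΔTb = Kb × m × i
= 2.79 × 3.0 × 1
= 8.37 °C

8.37 °C


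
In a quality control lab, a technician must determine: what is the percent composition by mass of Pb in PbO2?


M(PbO2) = 1×207.2 + 2×16.0 = 239.20 g/mol
Mass of Pb = 1 × 207.2 = 207.20 g/mol
% Pb = 207.20/239.20 × 100 = 86.62%

86.62%


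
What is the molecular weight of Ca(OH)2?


M(Ca(OH)2) = 1×40.08 + 2×16.0 + 2×1.008
= 40.08 + 32.0 + 2.02
= 74.1 g/mol

74.1 g/mol


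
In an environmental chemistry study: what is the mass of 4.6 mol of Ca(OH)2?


M(Ca(OH)2) = 74.1 g/mol
mass = n × M = 4.6 × 74.1 = 340.86 g

340.86 g


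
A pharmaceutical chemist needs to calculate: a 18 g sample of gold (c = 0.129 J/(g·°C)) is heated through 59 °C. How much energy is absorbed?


q = mcΔT = 18 × 0.129 × 59
= 137.00 J

137.00 J


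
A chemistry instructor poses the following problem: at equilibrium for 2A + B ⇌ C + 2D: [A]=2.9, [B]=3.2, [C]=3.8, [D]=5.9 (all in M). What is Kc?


Kc = [C][D]^2/([A]^2[B])
= (3.8^1 × 5.9^2)/(2.9^2 × 3.2^1)
= 132.278/26.912
= 4.915

4.915


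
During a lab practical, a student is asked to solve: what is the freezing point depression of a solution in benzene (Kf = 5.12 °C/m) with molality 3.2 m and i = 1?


ΔTf = Kf × m × i
= 5.12 × 3.2 × 1
= 16.384 °C

16.384 °C


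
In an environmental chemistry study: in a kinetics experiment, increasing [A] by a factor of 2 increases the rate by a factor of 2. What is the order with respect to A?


rate ∝ [A]^n
2^n = 2 → n = 1
Order in A: 1

1


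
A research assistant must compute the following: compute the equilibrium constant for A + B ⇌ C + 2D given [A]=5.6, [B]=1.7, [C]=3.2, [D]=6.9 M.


Kc = [C][D]^2/([A][B])
= (3.2^1 × 6.9^2)/(5.6^1 × 1.7^1)
= 152.352/9.52
= 16.00

16.00


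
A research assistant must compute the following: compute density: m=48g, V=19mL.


ρ = mass/volume
= 48/19
= 2.526 g/mL

2.526 g/mL


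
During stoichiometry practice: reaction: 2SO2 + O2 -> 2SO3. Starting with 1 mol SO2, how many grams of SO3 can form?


Mole ratio SO3:SO2 = 2:2
n(SO3) = 1 × 2/2 = 1.000 mol
mass = 1.000 × 80.07 = 80.07 g

80.07 g


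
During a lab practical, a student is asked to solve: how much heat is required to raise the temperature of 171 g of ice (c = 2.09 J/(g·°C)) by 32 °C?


q = mcΔT = 171 × 2.09 × 32
= 11436.48 J

11436.48 J


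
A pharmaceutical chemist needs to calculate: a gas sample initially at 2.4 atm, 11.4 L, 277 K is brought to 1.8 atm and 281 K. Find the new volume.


P1V1/T1 = P2V2/T2
V2 = P1V1T2/(T1P2)
= 2.4×11.4×281/(277×1.8)
= 15.419 L

15.419 L


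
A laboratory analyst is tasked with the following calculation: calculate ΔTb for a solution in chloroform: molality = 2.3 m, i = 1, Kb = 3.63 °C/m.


ΔTb = Kb × m × i
= 3.63 × 2.3 × 1
= 8.349 °C

8.349 °C


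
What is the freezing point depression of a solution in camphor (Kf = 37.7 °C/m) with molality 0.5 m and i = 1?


ΔTf = Kf × m × i
= 37.7 × 0.5 × 1
= 18.85 °C

18.85 °C


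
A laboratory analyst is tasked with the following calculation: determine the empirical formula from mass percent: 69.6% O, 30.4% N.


Assume 100 g sample. Moles of each element:
  O: 69.6/16.0 = 4.35 mol
  N: 30.4/14.01 = 2.17 mol
Divide by smallest (2.17):
  O: 4.35/2.17 = 2.0
  N: 2.17/2.17 = 1.0
Empirical formula: NO2

NO2


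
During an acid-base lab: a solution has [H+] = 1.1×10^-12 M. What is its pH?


pH = -log10([H+]) = -log10(1.1×10^-12)
= 12 - log10(1.1)
= 12 - 0.04
= 11.96

11.96


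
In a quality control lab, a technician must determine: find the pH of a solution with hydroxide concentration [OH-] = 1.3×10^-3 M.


pOH = -log10([OH-]) = -log10(1.3×10^-3)
= 3 - log10(1.3) = 2.89
pH = 14 - pOH = 14 - 2.89 = 11.11

11.11


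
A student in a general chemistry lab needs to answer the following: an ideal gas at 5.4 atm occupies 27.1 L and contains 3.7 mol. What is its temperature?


PV = nRT  (R = 0.08206 L·atm/(mol·K))
T = PV/(nR) = 5.4×27.1/(3.7×0.08206)
= 146.34/0.303622
= 481.98 K

481.98 K


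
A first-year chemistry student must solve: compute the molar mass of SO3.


M(SO3) = 1×32.07 + 3×16.0
= 32.07 + 48.0
= 80.07 g/mol

80.07 g/mol


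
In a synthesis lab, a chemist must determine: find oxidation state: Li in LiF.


Group 1 metal: +1
Oxidation number: +1

+1


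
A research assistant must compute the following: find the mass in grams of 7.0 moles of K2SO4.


M(K2SO4) = 174.27 g/mol
mass = n × M = 7.0 × 174.27 = 1219.89 g

1219.89 g


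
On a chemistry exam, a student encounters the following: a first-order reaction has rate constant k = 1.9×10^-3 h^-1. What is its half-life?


t½ = ln2/k = 0.693147/(1.9×10^-3 h^-1)
= 364.8 h

364.8 h


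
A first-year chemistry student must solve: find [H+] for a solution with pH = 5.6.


[H+] = 10^(-pH) = 10^(-5.6)
= 2.51×10^-6 M

2.51×10^-6 M


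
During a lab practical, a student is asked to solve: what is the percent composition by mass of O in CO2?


M(CO2) = 1×12.01 + 2×16.0 = 44.01 g/mol
Mass of O = 2 × 16.0 = 32.00 g/mol
% O = 32.00/44.01 × 100 = 72.71%

72.71%


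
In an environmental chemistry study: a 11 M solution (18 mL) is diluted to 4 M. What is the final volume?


C1V1 = C2V2
11 × 18 = 4 × V2
V2 = 198/4 = 49.5 mL

49.5 mL


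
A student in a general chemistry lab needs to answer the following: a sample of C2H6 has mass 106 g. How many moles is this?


M(C2H6) = 30.07 g/mol
n = mass/M = 106/30.07 = 3.5251 mol

3.5251 mol


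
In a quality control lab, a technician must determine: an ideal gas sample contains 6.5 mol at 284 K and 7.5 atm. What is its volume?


PV = nRT  (R = 0.08206 L·atm/(mol·K))
V = nRT/P = 6.5×0.08206×284/7.5
= 20.198 L

20.198 L


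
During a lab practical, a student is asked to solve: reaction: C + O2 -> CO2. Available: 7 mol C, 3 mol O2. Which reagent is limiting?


Mole ratio available / coefficient:
  C: 7/1 = 7.000
  O2: 3/1 = 3.000
Smaller ratio is limiting.

O2


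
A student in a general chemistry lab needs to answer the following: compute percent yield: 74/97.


% yield = actual/theoretical × 100
= 74/97 × 100
= 76.29%

76.29%


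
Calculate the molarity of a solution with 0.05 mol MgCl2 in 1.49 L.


M = n/V = 0.05/1.49 = 0.034 mol/L

0.034 M


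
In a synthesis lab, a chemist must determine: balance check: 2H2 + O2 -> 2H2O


Equation: 2H2 + O2 -> 2H2O
Check atoms: H: 4=4, O: 2=2
Balanced

Yes, balanced


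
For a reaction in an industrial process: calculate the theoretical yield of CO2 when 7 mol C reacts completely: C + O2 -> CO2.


Mole ratio CO2:C = 1:1
n(CO2) = 7 × 1/1 = 7.000 mol
mass = 7.000 × 44.01 = 308.07 g

308.07 g


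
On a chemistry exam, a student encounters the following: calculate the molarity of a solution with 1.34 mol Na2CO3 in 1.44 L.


M = n/V = 1.34/1.44 = 0.931 mol/L

0.931 M


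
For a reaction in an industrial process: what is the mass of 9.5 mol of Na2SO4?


M(Na2SO4) = 142.05 g/mol
mass = n × M = 9.5 × 142.05 = 1349.48 g

1349.48 g


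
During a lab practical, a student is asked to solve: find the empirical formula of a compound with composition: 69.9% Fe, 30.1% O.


Assume 100 g sample. Moles of each element:
  Fe: 69.9/55.85 = 1.252 mol
  O: 30.1/16.0 = 1.881 mol
Divide by smallest (1.252):
  Fe: 1.252/1.252 = 1.0
  O: 1.881/1.252 = 1.5
Multiply all ratios by 2 to obtain whole numbers.
Empirical formula: Fe2O3

Fe2O3


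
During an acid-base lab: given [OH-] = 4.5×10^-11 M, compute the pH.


pOH = -log10([OH-]) = -log10(4.5×10^-11)
= 11 - log10(4.5) = 10.35
pH = 14 - pOH = 14 - 10.35 = 3.65

3.65


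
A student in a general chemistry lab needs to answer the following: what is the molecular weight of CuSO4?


M(CuSO4) = 1×63.55 + 1×32.07 + 4×16.0
= 63.55 + 32.07 + 64.0
= 159.62 g/mol

159.62 g/mol


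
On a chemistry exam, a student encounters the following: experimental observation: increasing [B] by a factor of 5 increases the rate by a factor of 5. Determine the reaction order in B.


rate ∝ [B]^n
5^n = 5 → n = 1
Order in B: 1

1


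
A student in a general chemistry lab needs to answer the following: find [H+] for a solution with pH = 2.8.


[H+] = 10^(-pH) = 10^(-2.8)
= 1.58×10^-3 M

1.58×10^-3 M


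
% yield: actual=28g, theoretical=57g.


% yield = actual/theoretical × 100
= 28/57 × 100
= 49.12%

49.12%


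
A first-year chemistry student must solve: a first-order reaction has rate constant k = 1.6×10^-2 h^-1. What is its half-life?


t½ = ln2/k = 0.693147/(1.6×10^-2 h^-1)
= 43.32 h

43.32 h


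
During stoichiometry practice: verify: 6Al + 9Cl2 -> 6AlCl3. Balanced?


Equation: 6Al + 9Cl2 -> 6AlCl3
Check atoms: Al: 6=6, Cl: 18=18
Balanced

Yes, balanced


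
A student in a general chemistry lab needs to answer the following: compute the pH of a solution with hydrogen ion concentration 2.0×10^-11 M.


pH = -log10([H+]) = -log10(2.0×10^-11)
= 11 - log10(2.0)
= 11 - 0.3
= 10.7

10.7


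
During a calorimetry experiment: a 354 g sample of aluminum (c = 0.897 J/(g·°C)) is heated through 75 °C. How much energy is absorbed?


q = mcΔT = 354 × 0.897 × 75
= 23815.35 J

23815.35 J


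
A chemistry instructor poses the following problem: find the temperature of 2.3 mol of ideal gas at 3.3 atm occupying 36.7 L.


PV = nRT  (R = 0.08206 L·atm/(mol·K))
T = PV/(nR) = 3.3×36.7/(2.3×0.08206)
= 121.11/0.188738
= 641.68 K

641.68 K


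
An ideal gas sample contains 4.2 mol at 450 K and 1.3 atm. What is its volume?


PV = nRT  (R = 0.08206 L·atm/(mol·K))
V = nRT/P = 4.2×0.08206×450/1.3
= 119.303 L

119.303 L


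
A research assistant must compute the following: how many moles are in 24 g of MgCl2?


M(MgCl2) = 95.21 g/mol
n = mass/M = 24/95.21 = 0.2521 mol

0.2521 mol


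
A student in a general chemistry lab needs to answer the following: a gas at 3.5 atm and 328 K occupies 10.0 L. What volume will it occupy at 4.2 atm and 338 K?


P1V1/T1 = P2V2/T2
V2 = P1V1T2/(T1P2)
= 3.5×10.0×338/(328×4.2)
= 8.587 L

8.587 L


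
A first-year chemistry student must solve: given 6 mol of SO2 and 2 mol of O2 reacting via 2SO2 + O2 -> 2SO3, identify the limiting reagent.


Mole ratio available / coefficient:
  SO2: 6/2 = 3.000
  O2: 2/1 = 2.000
Smaller ratio is limiting.

O2


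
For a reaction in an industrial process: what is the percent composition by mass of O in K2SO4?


M(K2SO4) = 2×39.1 + 1×32.07 + 4×16.0 = 174.27 g/mol
Mass of O = 4 × 16.0 = 64.00 g/mol
% O = 64.00/174.27 × 100 = 36.72%

36.72%


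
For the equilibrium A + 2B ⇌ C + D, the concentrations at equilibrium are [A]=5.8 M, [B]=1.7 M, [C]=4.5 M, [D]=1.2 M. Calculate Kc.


Kc = [C][D]/([A][B]^2)
= (4.5^1 × 1.2^1)/(5.8^1 × 1.7^2)
= 5.4/16.762
= 0.3222

0.3222


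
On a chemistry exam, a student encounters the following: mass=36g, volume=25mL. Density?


ρ = mass/volume
= 36/25
= 1.44 g/mL

1.44 g/mL


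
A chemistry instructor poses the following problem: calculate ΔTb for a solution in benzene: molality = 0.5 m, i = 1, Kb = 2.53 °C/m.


ΔTb = Kb × m × i
= 2.53 × 0.5 × 1
= 1.265 °C

1.265 °C


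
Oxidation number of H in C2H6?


H is +1 with nonmetals
Oxidation number: +1

+1


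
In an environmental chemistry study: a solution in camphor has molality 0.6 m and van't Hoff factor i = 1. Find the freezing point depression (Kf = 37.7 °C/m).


ΔTf = Kf × m × i
= 37.7 × 0.6 × 1
= 22.62 °C

22.62 °C


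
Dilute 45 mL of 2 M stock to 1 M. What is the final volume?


C1V1 = C2V2
2 × 45 = 1 × V2
V2 = 90/1 = 90.0 mL

90.0 mL


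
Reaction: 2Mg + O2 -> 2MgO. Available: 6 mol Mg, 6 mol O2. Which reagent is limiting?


Mole ratio available / coefficient:
  Mg: 6/2 = 3.000
  O2: 6/1 = 6.000
Smaller ratio is limiting.

Mg


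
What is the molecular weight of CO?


M(CO) = 1×12.01 + 1×16.0
= 12.01 + 16.0
= 28.01 g/mol

28.01 g/mol


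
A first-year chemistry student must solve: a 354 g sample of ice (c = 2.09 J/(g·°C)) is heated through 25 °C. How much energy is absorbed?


q = mcΔT = 354 × 2.09 × 25
= 18496.50 J

18496.50 J


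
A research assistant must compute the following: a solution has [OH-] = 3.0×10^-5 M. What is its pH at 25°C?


pOH = -log10([OH-]) = -log10(3.0×10^-5)
= 5 - log10(3.0) = 4.52
pH = 14 - pOH = 14 - 4.52 = 9.48

9.48


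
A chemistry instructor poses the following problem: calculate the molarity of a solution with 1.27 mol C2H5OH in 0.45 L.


M = n/V = 1.27/0.45 = 2.822 mol/L

2.822 M


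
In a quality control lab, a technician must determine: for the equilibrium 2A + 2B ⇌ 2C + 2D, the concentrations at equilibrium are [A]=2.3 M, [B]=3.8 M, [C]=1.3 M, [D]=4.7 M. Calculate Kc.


Kc = [C]^2[D]^2/([A]^2[B]^2)
= (1.3^2 × 4.7^2)/(2.3^2 × 3.8^2)
= 37.3321/76.3876
= 0.4887

0.4887


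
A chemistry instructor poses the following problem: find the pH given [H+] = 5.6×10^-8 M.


pH = -log10([H+]) = -log10(5.6×10^-8)
= 8 - log10(5.6)
= 8 - 0.75
= 7.25

7.25


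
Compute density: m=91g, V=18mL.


ρ = mass/volume
= 91/18
= 5.056 g/mL

5.056 g/mL


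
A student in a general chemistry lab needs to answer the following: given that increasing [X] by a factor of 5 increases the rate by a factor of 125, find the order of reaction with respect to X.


rate ∝ [X]^n
5^n = 125 → n = 3
Order in X: 3

3
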